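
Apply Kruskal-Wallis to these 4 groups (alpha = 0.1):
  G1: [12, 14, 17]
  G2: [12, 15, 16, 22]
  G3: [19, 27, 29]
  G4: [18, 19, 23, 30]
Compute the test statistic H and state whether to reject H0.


Step 1: Combine all N = 14 observations and assign midranks.
sorted (value, group, rank): (12,G1,1.5), (12,G2,1.5), (14,G1,3), (15,G2,4), (16,G2,5), (17,G1,6), (18,G4,7), (19,G3,8.5), (19,G4,8.5), (22,G2,10), (23,G4,11), (27,G3,12), (29,G3,13), (30,G4,14)
Step 2: Sum ranks within each group.
R_1 = 10.5 (n_1 = 3)
R_2 = 20.5 (n_2 = 4)
R_3 = 33.5 (n_3 = 3)
R_4 = 40.5 (n_4 = 4)
Step 3: H = 12/(N(N+1)) * sum(R_i^2/n_i) - 3(N+1)
     = 12/(14*15) * (10.5^2/3 + 20.5^2/4 + 33.5^2/3 + 40.5^2/4) - 3*15
     = 0.057143 * 925.958 - 45
     = 7.911905.
Step 4: Ties present; correction factor C = 1 - 12/(14^3 - 14) = 0.995604. Corrected H = 7.911905 / 0.995604 = 7.946836.
Step 5: Under H0, H ~ chi^2(3); p-value = 0.047123.
Step 6: alpha = 0.1. reject H0.

H = 7.9468, df = 3, p = 0.047123, reject H0.


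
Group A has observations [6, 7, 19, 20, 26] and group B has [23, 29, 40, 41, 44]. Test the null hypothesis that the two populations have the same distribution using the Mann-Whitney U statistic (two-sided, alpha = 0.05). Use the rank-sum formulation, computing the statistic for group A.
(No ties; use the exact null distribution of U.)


Step 1: Combine and sort all 10 observations; assign midranks.
sorted (value, group): (6,X), (7,X), (19,X), (20,X), (23,Y), (26,X), (29,Y), (40,Y), (41,Y), (44,Y)
ranks: 6->1, 7->2, 19->3, 20->4, 23->5, 26->6, 29->7, 40->8, 41->9, 44->10
Step 2: Rank sum for X: R1 = 1 + 2 + 3 + 4 + 6 = 16.
Step 3: U_X = R1 - n1(n1+1)/2 = 16 - 5*6/2 = 16 - 15 = 1.
       U_Y = n1*n2 - U_X = 25 - 1 = 24.
Step 4: No ties, so the exact null distribution of U (based on enumerating the C(10,5) = 252 equally likely rank assignments) gives the two-sided p-value.
Step 5: p-value = 0.015873; compare to alpha = 0.05. reject H0.

U_X = 1, p = 0.015873, reject H0 at alpha = 0.05.


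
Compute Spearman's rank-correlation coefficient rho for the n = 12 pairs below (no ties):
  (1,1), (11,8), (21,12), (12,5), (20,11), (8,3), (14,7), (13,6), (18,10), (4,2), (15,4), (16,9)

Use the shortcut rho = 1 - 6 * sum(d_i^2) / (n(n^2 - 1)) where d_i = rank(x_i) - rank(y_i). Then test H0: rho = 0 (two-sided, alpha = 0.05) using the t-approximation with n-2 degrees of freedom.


Step 1: Rank x and y separately (midranks; no ties here).
rank(x): 1->1, 11->4, 21->12, 12->5, 20->11, 8->3, 14->7, 13->6, 18->10, 4->2, 15->8, 16->9
rank(y): 1->1, 8->8, 12->12, 5->5, 11->11, 3->3, 7->7, 6->6, 10->10, 2->2, 4->4, 9->9
Step 2: d_i = R_x(i) - R_y(i); compute d_i^2.
  (1-1)^2=0, (4-8)^2=16, (12-12)^2=0, (5-5)^2=0, (11-11)^2=0, (3-3)^2=0, (7-7)^2=0, (6-6)^2=0, (10-10)^2=0, (2-2)^2=0, (8-4)^2=16, (9-9)^2=0
sum(d^2) = 32.
Step 3: rho = 1 - 6*32 / (12*(12^2 - 1)) = 1 - 192/1716 = 0.888112.
Step 4: Under H0, t = rho * sqrt((n-2)/(1-rho^2)) = 6.1103 ~ t(10).
Step 5: Two-sided p-value from the t-distribution with 10 df = 0.000114.
Step 6: alpha = 0.05. reject H0.

rho = 0.8881, p = 0.000114, reject H0 at alpha = 0.05.


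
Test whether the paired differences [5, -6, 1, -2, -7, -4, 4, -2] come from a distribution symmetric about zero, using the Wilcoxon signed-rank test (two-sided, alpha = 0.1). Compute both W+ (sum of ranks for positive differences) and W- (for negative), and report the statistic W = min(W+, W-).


Step 1: Drop any zero differences (none here) and take |d_i|.
|d| = [5, 6, 1, 2, 7, 4, 4, 2]
Step 2: Midrank |d_i| (ties get averaged ranks).
ranks: |5|->6, |6|->7, |1|->1, |2|->2.5, |7|->8, |4|->4.5, |4|->4.5, |2|->2.5
Step 3: Attach original signs; sum ranks with positive sign and with negative sign.
W+ = 6 + 1 + 4.5 = 11.5
W- = 7 + 2.5 + 8 + 4.5 + 2.5 = 24.5
(Check: W+ + W- = 36 should equal n(n+1)/2 = 36.)
Step 4: Test statistic W = min(W+, W-) = 11.5.
Step 5: Ties in |d|, so use the tie-corrected normal approximation.
        E[W] = n(n+1)/4 = 8*9/4 = 18.
        Tie groups: |d|=2 (t=2), |d|=4 (t=2); sum(t^3 - t) = 12.
        Var[W] = n(n+1)(2n+1)/24 - sum(t^3-t)/48 = 1224/24 - 12/48 = 50.75.
        z = (W - E[W]) / sqrt(Var[W]) = (11.5 - 18) / 7.1239 = -0.9124.
        Two-sided p = 2*Phi(z) = 0.361547.
Step 6: alpha = 0.1. fail to reject H0.

W+ = 11.5, W- = 24.5, W = min = 11.5, p = 0.361547, fail to reject H0.


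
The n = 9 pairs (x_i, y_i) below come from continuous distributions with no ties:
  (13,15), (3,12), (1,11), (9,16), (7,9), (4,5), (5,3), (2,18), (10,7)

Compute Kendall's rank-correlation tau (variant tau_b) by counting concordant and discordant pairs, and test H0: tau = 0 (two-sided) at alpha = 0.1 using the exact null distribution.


Step 1: Enumerate the 36 unordered pairs (i,j) with i<j and classify each by sign(x_j-x_i) * sign(y_j-y_i).
  (1,2):dx=-10,dy=-3->C; (1,3):dx=-12,dy=-4->C; (1,4):dx=-4,dy=+1->D; (1,5):dx=-6,dy=-6->C
  (1,6):dx=-9,dy=-10->C; (1,7):dx=-8,dy=-12->C; (1,8):dx=-11,dy=+3->D; (1,9):dx=-3,dy=-8->C
  (2,3):dx=-2,dy=-1->C; (2,4):dx=+6,dy=+4->C; (2,5):dx=+4,dy=-3->D; (2,6):dx=+1,dy=-7->D
  (2,7):dx=+2,dy=-9->D; (2,8):dx=-1,dy=+6->D; (2,9):dx=+7,dy=-5->D; (3,4):dx=+8,dy=+5->C
  (3,5):dx=+6,dy=-2->D; (3,6):dx=+3,dy=-6->D; (3,7):dx=+4,dy=-8->D; (3,8):dx=+1,dy=+7->C
  (3,9):dx=+9,dy=-4->D; (4,5):dx=-2,dy=-7->C; (4,6):dx=-5,dy=-11->C; (4,7):dx=-4,dy=-13->C
  (4,8):dx=-7,dy=+2->D; (4,9):dx=+1,dy=-9->D; (5,6):dx=-3,dy=-4->C; (5,7):dx=-2,dy=-6->C
  (5,8):dx=-5,dy=+9->D; (5,9):dx=+3,dy=-2->D; (6,7):dx=+1,dy=-2->D; (6,8):dx=-2,dy=+13->D
  (6,9):dx=+6,dy=+2->C; (7,8):dx=-3,dy=+15->D; (7,9):dx=+5,dy=+4->C; (8,9):dx=+8,dy=-11->D
Step 2: C = 17, D = 19, total pairs = 36.
Step 3: tau = (C - D)/(n(n-1)/2) = (17 - 19)/36 = -0.055556.
Step 4: Exact two-sided p-value (enumerate n! = 362880 permutations of y under H0): p = 0.919455.
Step 5: alpha = 0.1. fail to reject H0.

tau_b = -0.0556 (C=17, D=19), p = 0.919455, fail to reject H0.


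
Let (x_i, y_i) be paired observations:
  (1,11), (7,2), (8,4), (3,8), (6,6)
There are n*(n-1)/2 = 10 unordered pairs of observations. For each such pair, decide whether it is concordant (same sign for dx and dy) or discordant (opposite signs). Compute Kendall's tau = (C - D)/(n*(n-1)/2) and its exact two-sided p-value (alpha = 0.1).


Step 1: Enumerate the 10 unordered pairs (i,j) with i<j and classify each by sign(x_j-x_i) * sign(y_j-y_i).
  (1,2):dx=+6,dy=-9->D; (1,3):dx=+7,dy=-7->D; (1,4):dx=+2,dy=-3->D; (1,5):dx=+5,dy=-5->D
  (2,3):dx=+1,dy=+2->C; (2,4):dx=-4,dy=+6->D; (2,5):dx=-1,dy=+4->D; (3,4):dx=-5,dy=+4->D
  (3,5):dx=-2,dy=+2->D; (4,5):dx=+3,dy=-2->D
Step 2: C = 1, D = 9, total pairs = 10.
Step 3: tau = (C - D)/(n(n-1)/2) = (1 - 9)/10 = -0.800000.
Step 4: Exact two-sided p-value (enumerate n! = 120 permutations of y under H0): p = 0.083333.
Step 5: alpha = 0.1. reject H0.

tau_b = -0.8000 (C=1, D=9), p = 0.083333, reject H0.


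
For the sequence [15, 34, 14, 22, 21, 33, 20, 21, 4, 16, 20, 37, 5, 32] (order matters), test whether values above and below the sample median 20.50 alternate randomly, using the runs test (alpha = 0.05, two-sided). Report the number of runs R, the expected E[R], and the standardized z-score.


Step 1: Compute median = 20.50; label A = above, B = below.
Labels in order: BABAAABABBBABA  (n_A = 7, n_B = 7)
Step 2: Count runs R = 10.
Step 3: Under H0 (random ordering), E[R] = 2*n_A*n_B/(n_A+n_B) + 1 = 2*7*7/14 + 1 = 8.0000.
        Var[R] = 2*n_A*n_B*(2*n_A*n_B - n_A - n_B) / ((n_A+n_B)^2 * (n_A+n_B-1)) = 8232/2548 = 3.2308.
        SD[R] = 1.7974.
Step 4: Continuity-corrected z = (R - 0.5 - E[R]) / SD[R] = (10 - 0.5 - 8.0000) / 1.7974 = 0.8345.
Step 5: Two-sided p-value via normal approximation = 2*(1 - Phi(|z|)) = 0.403986.
Step 6: alpha = 0.05. fail to reject H0.

R = 10, z = 0.8345, p = 0.403986, fail to reject H0.


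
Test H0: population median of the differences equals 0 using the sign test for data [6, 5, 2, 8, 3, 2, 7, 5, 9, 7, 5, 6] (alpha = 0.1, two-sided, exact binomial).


Step 1: Discard zero differences. Original n = 12; n_eff = number of nonzero differences = 12.
Nonzero differences (with sign): +6, +5, +2, +8, +3, +2, +7, +5, +9, +7, +5, +6
Step 2: Count signs: positive = 12, negative = 0.
Step 3: Under H0: P(positive) = 0.5, so the number of positives S ~ Bin(12, 0.5).
Step 4: Two-sided exact p-value = sum of Bin(12,0.5) probabilities at or below the observed probability = 0.000488.
Step 5: alpha = 0.1. reject H0.

n_eff = 12, pos = 12, neg = 0, p = 0.000488, reject H0.


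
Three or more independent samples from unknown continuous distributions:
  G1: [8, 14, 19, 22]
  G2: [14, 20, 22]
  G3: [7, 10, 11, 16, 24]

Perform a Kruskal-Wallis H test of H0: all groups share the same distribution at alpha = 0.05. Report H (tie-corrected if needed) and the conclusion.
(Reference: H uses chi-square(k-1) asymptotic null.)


Step 1: Combine all N = 12 observations and assign midranks.
sorted (value, group, rank): (7,G3,1), (8,G1,2), (10,G3,3), (11,G3,4), (14,G1,5.5), (14,G2,5.5), (16,G3,7), (19,G1,8), (20,G2,9), (22,G1,10.5), (22,G2,10.5), (24,G3,12)
Step 2: Sum ranks within each group.
R_1 = 26 (n_1 = 4)
R_2 = 25 (n_2 = 3)
R_3 = 27 (n_3 = 5)
Step 3: H = 12/(N(N+1)) * sum(R_i^2/n_i) - 3(N+1)
     = 12/(12*13) * (26^2/4 + 25^2/3 + 27^2/5) - 3*13
     = 0.076923 * 523.133 - 39
     = 1.241026.
Step 4: Ties present; correction factor C = 1 - 12/(12^3 - 12) = 0.993007. Corrected H = 1.241026 / 0.993007 = 1.249765.
Step 5: Under H0, H ~ chi^2(2); p-value = 0.535324.
Step 6: alpha = 0.05. fail to reject H0.

H = 1.2498, df = 2, p = 0.535324, fail to reject H0.


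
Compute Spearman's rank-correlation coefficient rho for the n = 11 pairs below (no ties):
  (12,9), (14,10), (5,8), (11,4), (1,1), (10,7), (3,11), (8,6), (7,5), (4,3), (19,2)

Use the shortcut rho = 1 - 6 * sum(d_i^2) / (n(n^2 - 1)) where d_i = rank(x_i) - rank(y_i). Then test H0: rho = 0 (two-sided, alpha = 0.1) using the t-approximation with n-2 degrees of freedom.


Step 1: Rank x and y separately (midranks; no ties here).
rank(x): 12->9, 14->10, 5->4, 11->8, 1->1, 10->7, 3->2, 8->6, 7->5, 4->3, 19->11
rank(y): 9->9, 10->10, 8->8, 4->4, 1->1, 7->7, 11->11, 6->6, 5->5, 3->3, 2->2
Step 2: d_i = R_x(i) - R_y(i); compute d_i^2.
  (9-9)^2=0, (10-10)^2=0, (4-8)^2=16, (8-4)^2=16, (1-1)^2=0, (7-7)^2=0, (2-11)^2=81, (6-6)^2=0, (5-5)^2=0, (3-3)^2=0, (11-2)^2=81
sum(d^2) = 194.
Step 3: rho = 1 - 6*194 / (11*(11^2 - 1)) = 1 - 1164/1320 = 0.118182.
Step 4: Under H0, t = rho * sqrt((n-2)/(1-rho^2)) = 0.3570 ~ t(9).
Step 5: Two-sided p-value from the t-distribution with 9 df = 0.729285.
Step 6: alpha = 0.1. fail to reject H0.

rho = 0.1182, p = 0.729285, fail to reject H0 at alpha = 0.1.


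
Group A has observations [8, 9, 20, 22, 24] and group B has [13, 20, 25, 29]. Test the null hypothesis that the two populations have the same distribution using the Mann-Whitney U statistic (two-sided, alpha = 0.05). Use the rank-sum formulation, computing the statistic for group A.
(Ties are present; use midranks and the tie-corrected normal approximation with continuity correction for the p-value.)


Step 1: Combine and sort all 9 observations; assign midranks.
sorted (value, group): (8,X), (9,X), (13,Y), (20,X), (20,Y), (22,X), (24,X), (25,Y), (29,Y)
ranks: 8->1, 9->2, 13->3, 20->4.5, 20->4.5, 22->6, 24->7, 25->8, 29->9
Step 2: Rank sum for X: R1 = 1 + 2 + 4.5 + 6 + 7 = 20.5.
Step 3: U_X = R1 - n1(n1+1)/2 = 20.5 - 5*6/2 = 20.5 - 15 = 5.5.
       U_Y = n1*n2 - U_X = 20 - 5.5 = 14.5.
Step 4: Ties are present, so use the tie-corrected normal approximation (with continuity correction) for the p-value.
Step 5: p-value = 0.325163; compare to alpha = 0.05. fail to reject H0.

U_X = 5.5, p = 0.325163, fail to reject H0 at alpha = 0.05.


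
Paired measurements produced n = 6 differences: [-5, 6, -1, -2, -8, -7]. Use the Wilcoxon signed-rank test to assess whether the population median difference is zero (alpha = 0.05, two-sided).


Step 1: Drop any zero differences (none here) and take |d_i|.
|d| = [5, 6, 1, 2, 8, 7]
Step 2: Midrank |d_i| (ties get averaged ranks).
ranks: |5|->3, |6|->4, |1|->1, |2|->2, |8|->6, |7|->5
Step 3: Attach original signs; sum ranks with positive sign and with negative sign.
W+ = 4 = 4
W- = 3 + 1 + 2 + 6 + 5 = 17
(Check: W+ + W- = 21 should equal n(n+1)/2 = 21.)
Step 4: Test statistic W = min(W+, W-) = 4.
Step 5: No ties, so the exact null distribution over the 2^6 = 64 sign assignments gives the two-sided p-value = 0.218750.
Step 6: alpha = 0.05. fail to reject H0.

W+ = 4, W- = 17, W = min = 4, p = 0.218750, fail to reject H0.


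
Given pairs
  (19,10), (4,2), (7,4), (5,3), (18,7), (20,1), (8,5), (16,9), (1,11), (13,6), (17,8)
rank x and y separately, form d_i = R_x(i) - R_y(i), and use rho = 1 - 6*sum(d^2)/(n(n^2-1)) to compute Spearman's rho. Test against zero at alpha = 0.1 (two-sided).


Step 1: Rank x and y separately (midranks; no ties here).
rank(x): 19->10, 4->2, 7->4, 5->3, 18->9, 20->11, 8->5, 16->7, 1->1, 13->6, 17->8
rank(y): 10->10, 2->2, 4->4, 3->3, 7->7, 1->1, 5->5, 9->9, 11->11, 6->6, 8->8
Step 2: d_i = R_x(i) - R_y(i); compute d_i^2.
  (10-10)^2=0, (2-2)^2=0, (4-4)^2=0, (3-3)^2=0, (9-7)^2=4, (11-1)^2=100, (5-5)^2=0, (7-9)^2=4, (1-11)^2=100, (6-6)^2=0, (8-8)^2=0
sum(d^2) = 208.
Step 3: rho = 1 - 6*208 / (11*(11^2 - 1)) = 1 - 1248/1320 = 0.054545.
Step 4: Under H0, t = rho * sqrt((n-2)/(1-rho^2)) = 0.1639 ~ t(9).
Step 5: Two-sided p-value from the t-distribution with 9 df = 0.873447.
Step 6: alpha = 0.1. fail to reject H0.

rho = 0.0545, p = 0.873447, fail to reject H0 at alpha = 0.1.


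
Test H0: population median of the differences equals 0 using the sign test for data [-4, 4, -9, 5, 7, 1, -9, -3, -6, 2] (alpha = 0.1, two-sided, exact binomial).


Step 1: Discard zero differences. Original n = 10; n_eff = number of nonzero differences = 10.
Nonzero differences (with sign): -4, +4, -9, +5, +7, +1, -9, -3, -6, +2
Step 2: Count signs: positive = 5, negative = 5.
Step 3: Under H0: P(positive) = 0.5, so the number of positives S ~ Bin(10, 0.5).
Step 4: Two-sided exact p-value = sum of Bin(10,0.5) probabilities at or below the observed probability = 1.000000.
Step 5: alpha = 0.1. fail to reject H0.

n_eff = 10, pos = 5, neg = 5, p = 1.000000, fail to reject H0.


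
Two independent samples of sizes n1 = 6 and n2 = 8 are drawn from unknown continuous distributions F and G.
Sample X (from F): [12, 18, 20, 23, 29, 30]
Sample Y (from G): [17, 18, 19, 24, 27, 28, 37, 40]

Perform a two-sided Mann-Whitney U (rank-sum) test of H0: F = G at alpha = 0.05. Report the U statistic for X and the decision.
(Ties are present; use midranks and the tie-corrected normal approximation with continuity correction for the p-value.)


Step 1: Combine and sort all 14 observations; assign midranks.
sorted (value, group): (12,X), (17,Y), (18,X), (18,Y), (19,Y), (20,X), (23,X), (24,Y), (27,Y), (28,Y), (29,X), (30,X), (37,Y), (40,Y)
ranks: 12->1, 17->2, 18->3.5, 18->3.5, 19->5, 20->6, 23->7, 24->8, 27->9, 28->10, 29->11, 30->12, 37->13, 40->14
Step 2: Rank sum for X: R1 = 1 + 3.5 + 6 + 7 + 11 + 12 = 40.5.
Step 3: U_X = R1 - n1(n1+1)/2 = 40.5 - 6*7/2 = 40.5 - 21 = 19.5.
       U_Y = n1*n2 - U_X = 48 - 19.5 = 28.5.
Step 4: Ties are present, so use the tie-corrected normal approximation (with continuity correction) for the p-value.
Step 5: p-value = 0.605180; compare to alpha = 0.05. fail to reject H0.

U_X = 19.5, p = 0.605180, fail to reject H0 at alpha = 0.05.


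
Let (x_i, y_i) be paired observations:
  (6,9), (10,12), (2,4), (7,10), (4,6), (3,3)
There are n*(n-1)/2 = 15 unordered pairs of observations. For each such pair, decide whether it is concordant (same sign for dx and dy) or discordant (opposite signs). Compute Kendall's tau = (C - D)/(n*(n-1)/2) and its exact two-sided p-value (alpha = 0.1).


Step 1: Enumerate the 15 unordered pairs (i,j) with i<j and classify each by sign(x_j-x_i) * sign(y_j-y_i).
  (1,2):dx=+4,dy=+3->C; (1,3):dx=-4,dy=-5->C; (1,4):dx=+1,dy=+1->C; (1,5):dx=-2,dy=-3->C
  (1,6):dx=-3,dy=-6->C; (2,3):dx=-8,dy=-8->C; (2,4):dx=-3,dy=-2->C; (2,5):dx=-6,dy=-6->C
  (2,6):dx=-7,dy=-9->C; (3,4):dx=+5,dy=+6->C; (3,5):dx=+2,dy=+2->C; (3,6):dx=+1,dy=-1->D
  (4,5):dx=-3,dy=-4->C; (4,6):dx=-4,dy=-7->C; (5,6):dx=-1,dy=-3->C
Step 2: C = 14, D = 1, total pairs = 15.
Step 3: tau = (C - D)/(n(n-1)/2) = (14 - 1)/15 = 0.866667.
Step 4: Exact two-sided p-value (enumerate n! = 720 permutations of y under H0): p = 0.016667.
Step 5: alpha = 0.1. reject H0.

tau_b = 0.8667 (C=14, D=1), p = 0.016667, reject H0.


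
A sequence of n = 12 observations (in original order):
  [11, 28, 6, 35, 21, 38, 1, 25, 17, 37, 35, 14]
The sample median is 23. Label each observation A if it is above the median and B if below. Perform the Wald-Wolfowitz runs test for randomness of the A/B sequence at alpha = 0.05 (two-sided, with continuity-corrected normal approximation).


Step 1: Compute median = 23; label A = above, B = below.
Labels in order: BABABABABAAB  (n_A = 6, n_B = 6)
Step 2: Count runs R = 11.
Step 3: Under H0 (random ordering), E[R] = 2*n_A*n_B/(n_A+n_B) + 1 = 2*6*6/12 + 1 = 7.0000.
        Var[R] = 2*n_A*n_B*(2*n_A*n_B - n_A - n_B) / ((n_A+n_B)^2 * (n_A+n_B-1)) = 4320/1584 = 2.7273.
        SD[R] = 1.6514.
Step 4: Continuity-corrected z = (R - 0.5 - E[R]) / SD[R] = (11 - 0.5 - 7.0000) / 1.6514 = 2.1194.
Step 5: Two-sided p-value via normal approximation = 2*(1 - Phi(|z|)) = 0.034060.
Step 6: alpha = 0.05. reject H0.

R = 11, z = 2.1194, p = 0.034060, reject H0.


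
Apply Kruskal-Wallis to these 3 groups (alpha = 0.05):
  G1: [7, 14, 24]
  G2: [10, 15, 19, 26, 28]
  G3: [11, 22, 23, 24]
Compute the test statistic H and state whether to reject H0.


Step 1: Combine all N = 12 observations and assign midranks.
sorted (value, group, rank): (7,G1,1), (10,G2,2), (11,G3,3), (14,G1,4), (15,G2,5), (19,G2,6), (22,G3,7), (23,G3,8), (24,G1,9.5), (24,G3,9.5), (26,G2,11), (28,G2,12)
Step 2: Sum ranks within each group.
R_1 = 14.5 (n_1 = 3)
R_2 = 36 (n_2 = 5)
R_3 = 27.5 (n_3 = 4)
Step 3: H = 12/(N(N+1)) * sum(R_i^2/n_i) - 3(N+1)
     = 12/(12*13) * (14.5^2/3 + 36^2/5 + 27.5^2/4) - 3*13
     = 0.076923 * 518.346 - 39
     = 0.872756.
Step 4: Ties present; correction factor C = 1 - 6/(12^3 - 12) = 0.996503. Corrected H = 0.872756 / 0.996503 = 0.875819.
Step 5: Under H0, H ~ chi^2(2); p-value = 0.645384.
Step 6: alpha = 0.05. fail to reject H0.

H = 0.8758, df = 2, p = 0.645384, fail to reject H0.


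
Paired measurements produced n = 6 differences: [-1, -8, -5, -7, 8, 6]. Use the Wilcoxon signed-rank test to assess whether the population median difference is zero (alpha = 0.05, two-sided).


Step 1: Drop any zero differences (none here) and take |d_i|.
|d| = [1, 8, 5, 7, 8, 6]
Step 2: Midrank |d_i| (ties get averaged ranks).
ranks: |1|->1, |8|->5.5, |5|->2, |7|->4, |8|->5.5, |6|->3
Step 3: Attach original signs; sum ranks with positive sign and with negative sign.
W+ = 5.5 + 3 = 8.5
W- = 1 + 5.5 + 2 + 4 = 12.5
(Check: W+ + W- = 21 should equal n(n+1)/2 = 21.)
Step 4: Test statistic W = min(W+, W-) = 8.5.
Step 5: Ties in |d|, so use the tie-corrected normal approximation.
        E[W] = n(n+1)/4 = 6*7/4 = 10.5.
        Tie groups: |d|=8 (t=2); sum(t^3 - t) = 6.
        Var[W] = n(n+1)(2n+1)/24 - sum(t^3-t)/48 = 546/24 - 6/48 = 22.625.
        z = (W - E[W]) / sqrt(Var[W]) = (8.5 - 10.5) / 4.7566 = -0.4205.
        Two-sided p = 2*Phi(z) = 0.674142.
Step 6: alpha = 0.05. fail to reject H0.

W+ = 8.5, W- = 12.5, W = min = 8.5, p = 0.674142, fail to reject H0.


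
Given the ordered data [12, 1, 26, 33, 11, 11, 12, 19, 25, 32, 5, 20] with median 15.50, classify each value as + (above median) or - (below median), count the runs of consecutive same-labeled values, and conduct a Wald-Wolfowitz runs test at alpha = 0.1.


Step 1: Compute median = 15.50; label A = above, B = below.
Labels in order: BBAABBBAAABA  (n_A = 6, n_B = 6)
Step 2: Count runs R = 6.
Step 3: Under H0 (random ordering), E[R] = 2*n_A*n_B/(n_A+n_B) + 1 = 2*6*6/12 + 1 = 7.0000.
        Var[R] = 2*n_A*n_B*(2*n_A*n_B - n_A - n_B) / ((n_A+n_B)^2 * (n_A+n_B-1)) = 4320/1584 = 2.7273.
        SD[R] = 1.6514.
Step 4: Continuity-corrected z = (R + 0.5 - E[R]) / SD[R] = (6 + 0.5 - 7.0000) / 1.6514 = -0.3028.
Step 5: Two-sided p-value via normal approximation = 2*(1 - Phi(|z|)) = 0.762069.
Step 6: alpha = 0.1. fail to reject H0.

R = 6, z = -0.3028, p = 0.762069, fail to reject H0.


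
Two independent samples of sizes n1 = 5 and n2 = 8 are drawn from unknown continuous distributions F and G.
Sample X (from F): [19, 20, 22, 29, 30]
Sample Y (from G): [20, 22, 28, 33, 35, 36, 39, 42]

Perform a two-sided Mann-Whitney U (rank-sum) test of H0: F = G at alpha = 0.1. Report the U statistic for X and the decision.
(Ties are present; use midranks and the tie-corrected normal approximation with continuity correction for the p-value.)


Step 1: Combine and sort all 13 observations; assign midranks.
sorted (value, group): (19,X), (20,X), (20,Y), (22,X), (22,Y), (28,Y), (29,X), (30,X), (33,Y), (35,Y), (36,Y), (39,Y), (42,Y)
ranks: 19->1, 20->2.5, 20->2.5, 22->4.5, 22->4.5, 28->6, 29->7, 30->8, 33->9, 35->10, 36->11, 39->12, 42->13
Step 2: Rank sum for X: R1 = 1 + 2.5 + 4.5 + 7 + 8 = 23.
Step 3: U_X = R1 - n1(n1+1)/2 = 23 - 5*6/2 = 23 - 15 = 8.
       U_Y = n1*n2 - U_X = 40 - 8 = 32.
Step 4: Ties are present, so use the tie-corrected normal approximation (with continuity correction) for the p-value.
Step 5: p-value = 0.091397; compare to alpha = 0.1. reject H0.

U_X = 8, p = 0.091397, reject H0 at alpha = 0.1.


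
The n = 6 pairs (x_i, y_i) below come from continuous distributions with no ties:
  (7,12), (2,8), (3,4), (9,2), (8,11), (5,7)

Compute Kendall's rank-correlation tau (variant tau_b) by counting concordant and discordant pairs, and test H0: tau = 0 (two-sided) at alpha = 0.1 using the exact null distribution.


Step 1: Enumerate the 15 unordered pairs (i,j) with i<j and classify each by sign(x_j-x_i) * sign(y_j-y_i).
  (1,2):dx=-5,dy=-4->C; (1,3):dx=-4,dy=-8->C; (1,4):dx=+2,dy=-10->D; (1,5):dx=+1,dy=-1->D
  (1,6):dx=-2,dy=-5->C; (2,3):dx=+1,dy=-4->D; (2,4):dx=+7,dy=-6->D; (2,5):dx=+6,dy=+3->C
  (2,6):dx=+3,dy=-1->D; (3,4):dx=+6,dy=-2->D; (3,5):dx=+5,dy=+7->C; (3,6):dx=+2,dy=+3->C
  (4,5):dx=-1,dy=+9->D; (4,6):dx=-4,dy=+5->D; (5,6):dx=-3,dy=-4->C
Step 2: C = 7, D = 8, total pairs = 15.
Step 3: tau = (C - D)/(n(n-1)/2) = (7 - 8)/15 = -0.066667.
Step 4: Exact two-sided p-value (enumerate n! = 720 permutations of y under H0): p = 1.000000.
Step 5: alpha = 0.1. fail to reject H0.

tau_b = -0.0667 (C=7, D=8), p = 1.000000, fail to reject H0.


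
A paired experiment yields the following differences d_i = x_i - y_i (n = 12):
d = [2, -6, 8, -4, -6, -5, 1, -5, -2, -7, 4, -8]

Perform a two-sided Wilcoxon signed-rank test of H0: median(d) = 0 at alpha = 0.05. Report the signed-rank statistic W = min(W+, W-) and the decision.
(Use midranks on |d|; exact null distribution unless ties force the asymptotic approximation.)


Step 1: Drop any zero differences (none here) and take |d_i|.
|d| = [2, 6, 8, 4, 6, 5, 1, 5, 2, 7, 4, 8]
Step 2: Midrank |d_i| (ties get averaged ranks).
ranks: |2|->2.5, |6|->8.5, |8|->11.5, |4|->4.5, |6|->8.5, |5|->6.5, |1|->1, |5|->6.5, |2|->2.5, |7|->10, |4|->4.5, |8|->11.5
Step 3: Attach original signs; sum ranks with positive sign and with negative sign.
W+ = 2.5 + 11.5 + 1 + 4.5 = 19.5
W- = 8.5 + 4.5 + 8.5 + 6.5 + 6.5 + 2.5 + 10 + 11.5 = 58.5
(Check: W+ + W- = 78 should equal n(n+1)/2 = 78.)
Step 4: Test statistic W = min(W+, W-) = 19.5.
Step 5: Ties in |d|, so use the tie-corrected normal approximation.
        E[W] = n(n+1)/4 = 12*13/4 = 39.
        Tie groups: |d|=2 (t=2), |d|=4 (t=2), |d|=5 (t=2), |d|=6 (t=2), |d|=8 (t=2); sum(t^3 - t) = 30.
        Var[W] = n(n+1)(2n+1)/24 - sum(t^3-t)/48 = 3900/24 - 30/48 = 161.875.
        z = (W - E[W]) / sqrt(Var[W]) = (19.5 - 39) / 12.7230 = -1.5327.
        Two-sided p = 2*Phi(z) = 0.125361.
Step 6: alpha = 0.05. fail to reject H0.

W+ = 19.5, W- = 58.5, W = min = 19.5, p = 0.125361, fail to reject H0.


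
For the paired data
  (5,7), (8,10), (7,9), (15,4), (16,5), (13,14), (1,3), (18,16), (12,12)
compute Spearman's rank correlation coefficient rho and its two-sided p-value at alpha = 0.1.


Step 1: Rank x and y separately (midranks; no ties here).
rank(x): 5->2, 8->4, 7->3, 15->7, 16->8, 13->6, 1->1, 18->9, 12->5
rank(y): 7->4, 10->6, 9->5, 4->2, 5->3, 14->8, 3->1, 16->9, 12->7
Step 2: d_i = R_x(i) - R_y(i); compute d_i^2.
  (2-4)^2=4, (4-6)^2=4, (3-5)^2=4, (7-2)^2=25, (8-3)^2=25, (6-8)^2=4, (1-1)^2=0, (9-9)^2=0, (5-7)^2=4
sum(d^2) = 70.
Step 3: rho = 1 - 6*70 / (9*(9^2 - 1)) = 1 - 420/720 = 0.416667.
Step 4: Under H0, t = rho * sqrt((n-2)/(1-rho^2)) = 1.2127 ~ t(7).
Step 5: Two-sided p-value from the t-distribution with 7 df = 0.264586.
Step 6: alpha = 0.1. fail to reject H0.

rho = 0.4167, p = 0.264586, fail to reject H0 at alpha = 0.1.


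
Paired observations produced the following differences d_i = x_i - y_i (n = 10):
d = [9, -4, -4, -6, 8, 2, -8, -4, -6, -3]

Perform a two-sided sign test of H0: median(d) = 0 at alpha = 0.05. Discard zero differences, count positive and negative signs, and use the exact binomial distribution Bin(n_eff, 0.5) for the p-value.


Step 1: Discard zero differences. Original n = 10; n_eff = number of nonzero differences = 10.
Nonzero differences (with sign): +9, -4, -4, -6, +8, +2, -8, -4, -6, -3
Step 2: Count signs: positive = 3, negative = 7.
Step 3: Under H0: P(positive) = 0.5, so the number of positives S ~ Bin(10, 0.5).
Step 4: Two-sided exact p-value = sum of Bin(10,0.5) probabilities at or below the observed probability = 0.343750.
Step 5: alpha = 0.05. fail to reject H0.

n_eff = 10, pos = 3, neg = 7, p = 0.343750, fail to reject H0.


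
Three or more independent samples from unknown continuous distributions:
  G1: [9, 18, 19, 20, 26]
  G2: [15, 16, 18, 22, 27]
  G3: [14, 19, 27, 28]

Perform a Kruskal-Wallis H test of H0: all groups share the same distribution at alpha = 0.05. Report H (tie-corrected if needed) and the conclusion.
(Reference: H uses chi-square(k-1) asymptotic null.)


Step 1: Combine all N = 14 observations and assign midranks.
sorted (value, group, rank): (9,G1,1), (14,G3,2), (15,G2,3), (16,G2,4), (18,G1,5.5), (18,G2,5.5), (19,G1,7.5), (19,G3,7.5), (20,G1,9), (22,G2,10), (26,G1,11), (27,G2,12.5), (27,G3,12.5), (28,G3,14)
Step 2: Sum ranks within each group.
R_1 = 34 (n_1 = 5)
R_2 = 35 (n_2 = 5)
R_3 = 36 (n_3 = 4)
Step 3: H = 12/(N(N+1)) * sum(R_i^2/n_i) - 3(N+1)
     = 12/(14*15) * (34^2/5 + 35^2/5 + 36^2/4) - 3*15
     = 0.057143 * 800.2 - 45
     = 0.725714.
Step 4: Ties present; correction factor C = 1 - 18/(14^3 - 14) = 0.993407. Corrected H = 0.725714 / 0.993407 = 0.730531.
Step 5: Under H0, H ~ chi^2(2); p-value = 0.694012.
Step 6: alpha = 0.05. fail to reject H0.

H = 0.7305, df = 2, p = 0.694012, fail to reject H0.


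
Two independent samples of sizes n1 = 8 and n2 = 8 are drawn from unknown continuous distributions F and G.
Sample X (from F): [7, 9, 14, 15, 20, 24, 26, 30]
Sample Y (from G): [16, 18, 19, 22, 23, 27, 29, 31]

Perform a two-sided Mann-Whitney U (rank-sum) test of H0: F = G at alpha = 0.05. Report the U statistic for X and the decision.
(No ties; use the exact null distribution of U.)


Step 1: Combine and sort all 16 observations; assign midranks.
sorted (value, group): (7,X), (9,X), (14,X), (15,X), (16,Y), (18,Y), (19,Y), (20,X), (22,Y), (23,Y), (24,X), (26,X), (27,Y), (29,Y), (30,X), (31,Y)
ranks: 7->1, 9->2, 14->3, 15->4, 16->5, 18->6, 19->7, 20->8, 22->9, 23->10, 24->11, 26->12, 27->13, 29->14, 30->15, 31->16
Step 2: Rank sum for X: R1 = 1 + 2 + 3 + 4 + 8 + 11 + 12 + 15 = 56.
Step 3: U_X = R1 - n1(n1+1)/2 = 56 - 8*9/2 = 56 - 36 = 20.
       U_Y = n1*n2 - U_X = 64 - 20 = 44.
Step 4: No ties, so the exact null distribution of U (based on enumerating the C(16,8) = 12870 equally likely rank assignments) gives the two-sided p-value.
Step 5: p-value = 0.234499; compare to alpha = 0.05. fail to reject H0.

U_X = 20, p = 0.234499, fail to reject H0 at alpha = 0.05.


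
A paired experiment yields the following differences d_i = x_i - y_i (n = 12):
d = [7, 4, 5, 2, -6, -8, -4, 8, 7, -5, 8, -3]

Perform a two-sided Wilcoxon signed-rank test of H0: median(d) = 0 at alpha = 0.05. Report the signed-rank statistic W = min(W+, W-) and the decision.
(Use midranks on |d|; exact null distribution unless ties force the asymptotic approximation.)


Step 1: Drop any zero differences (none here) and take |d_i|.
|d| = [7, 4, 5, 2, 6, 8, 4, 8, 7, 5, 8, 3]
Step 2: Midrank |d_i| (ties get averaged ranks).
ranks: |7|->8.5, |4|->3.5, |5|->5.5, |2|->1, |6|->7, |8|->11, |4|->3.5, |8|->11, |7|->8.5, |5|->5.5, |8|->11, |3|->2
Step 3: Attach original signs; sum ranks with positive sign and with negative sign.
W+ = 8.5 + 3.5 + 5.5 + 1 + 11 + 8.5 + 11 = 49
W- = 7 + 11 + 3.5 + 5.5 + 2 = 29
(Check: W+ + W- = 78 should equal n(n+1)/2 = 78.)
Step 4: Test statistic W = min(W+, W-) = 29.
Step 5: Ties in |d|, so use the tie-corrected normal approximation.
        E[W] = n(n+1)/4 = 12*13/4 = 39.
        Tie groups: |d|=4 (t=2), |d|=5 (t=2), |d|=7 (t=2), |d|=8 (t=3); sum(t^3 - t) = 42.
        Var[W] = n(n+1)(2n+1)/24 - sum(t^3-t)/48 = 3900/24 - 42/48 = 161.625.
        z = (W - E[W]) / sqrt(Var[W]) = (29 - 39) / 12.7132 = -0.7866.
        Two-sided p = 2*Phi(z) = 0.431525.
Step 6: alpha = 0.05. fail to reject H0.

W+ = 49, W- = 29, W = min = 29, p = 0.431525, fail to reject H0.


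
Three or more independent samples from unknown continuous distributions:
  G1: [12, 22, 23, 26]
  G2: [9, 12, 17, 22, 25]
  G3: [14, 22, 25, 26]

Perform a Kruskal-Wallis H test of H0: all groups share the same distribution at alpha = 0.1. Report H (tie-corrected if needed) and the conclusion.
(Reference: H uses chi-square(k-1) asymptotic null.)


Step 1: Combine all N = 13 observations and assign midranks.
sorted (value, group, rank): (9,G2,1), (12,G1,2.5), (12,G2,2.5), (14,G3,4), (17,G2,5), (22,G1,7), (22,G2,7), (22,G3,7), (23,G1,9), (25,G2,10.5), (25,G3,10.5), (26,G1,12.5), (26,G3,12.5)
Step 2: Sum ranks within each group.
R_1 = 31 (n_1 = 4)
R_2 = 26 (n_2 = 5)
R_3 = 34 (n_3 = 4)
Step 3: H = 12/(N(N+1)) * sum(R_i^2/n_i) - 3(N+1)
     = 12/(13*14) * (31^2/4 + 26^2/5 + 34^2/4) - 3*14
     = 0.065934 * 664.45 - 42
     = 1.809890.
Step 4: Ties present; correction factor C = 1 - 42/(13^3 - 13) = 0.980769. Corrected H = 1.809890 / 0.980769 = 1.845378.
Step 5: Under H0, H ~ chi^2(2); p-value = 0.397449.
Step 6: alpha = 0.1. fail to reject H0.

H = 1.8454, df = 2, p = 0.397449, fail to reject H0.


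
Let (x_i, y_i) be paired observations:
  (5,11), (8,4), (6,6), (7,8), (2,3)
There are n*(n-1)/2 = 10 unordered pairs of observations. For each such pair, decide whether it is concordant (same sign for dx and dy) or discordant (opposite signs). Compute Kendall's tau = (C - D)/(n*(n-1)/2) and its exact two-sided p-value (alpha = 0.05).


Step 1: Enumerate the 10 unordered pairs (i,j) with i<j and classify each by sign(x_j-x_i) * sign(y_j-y_i).
  (1,2):dx=+3,dy=-7->D; (1,3):dx=+1,dy=-5->D; (1,4):dx=+2,dy=-3->D; (1,5):dx=-3,dy=-8->C
  (2,3):dx=-2,dy=+2->D; (2,4):dx=-1,dy=+4->D; (2,5):dx=-6,dy=-1->C; (3,4):dx=+1,dy=+2->C
  (3,5):dx=-4,dy=-3->C; (4,5):dx=-5,dy=-5->C
Step 2: C = 5, D = 5, total pairs = 10.
Step 3: tau = (C - D)/(n(n-1)/2) = (5 - 5)/10 = 0.000000.
Step 4: Exact two-sided p-value (enumerate n! = 120 permutations of y under H0): p = 1.000000.
Step 5: alpha = 0.05. fail to reject H0.

tau_b = 0.0000 (C=5, D=5), p = 1.000000, fail to reject H0.


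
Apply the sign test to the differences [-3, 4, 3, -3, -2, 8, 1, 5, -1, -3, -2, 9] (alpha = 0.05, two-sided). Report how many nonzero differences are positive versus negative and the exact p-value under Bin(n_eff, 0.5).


Step 1: Discard zero differences. Original n = 12; n_eff = number of nonzero differences = 12.
Nonzero differences (with sign): -3, +4, +3, -3, -2, +8, +1, +5, -1, -3, -2, +9
Step 2: Count signs: positive = 6, negative = 6.
Step 3: Under H0: P(positive) = 0.5, so the number of positives S ~ Bin(12, 0.5).
Step 4: Two-sided exact p-value = sum of Bin(12,0.5) probabilities at or below the observed probability = 1.000000.
Step 5: alpha = 0.05. fail to reject H0.

n_eff = 12, pos = 6, neg = 6, p = 1.000000, fail to reject H0.


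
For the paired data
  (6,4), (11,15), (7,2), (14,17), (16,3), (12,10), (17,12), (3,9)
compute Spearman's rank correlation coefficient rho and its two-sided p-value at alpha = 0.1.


Step 1: Rank x and y separately (midranks; no ties here).
rank(x): 6->2, 11->4, 7->3, 14->6, 16->7, 12->5, 17->8, 3->1
rank(y): 4->3, 15->7, 2->1, 17->8, 3->2, 10->5, 12->6, 9->4
Step 2: d_i = R_x(i) - R_y(i); compute d_i^2.
  (2-3)^2=1, (4-7)^2=9, (3-1)^2=4, (6-8)^2=4, (7-2)^2=25, (5-5)^2=0, (8-6)^2=4, (1-4)^2=9
sum(d^2) = 56.
Step 3: rho = 1 - 6*56 / (8*(8^2 - 1)) = 1 - 336/504 = 0.333333.
Step 4: Under H0, t = rho * sqrt((n-2)/(1-rho^2)) = 0.8660 ~ t(6).
Step 5: Two-sided p-value from the t-distribution with 6 df = 0.419753.
Step 6: alpha = 0.1. fail to reject H0.

rho = 0.3333, p = 0.419753, fail to reject H0 at alpha = 0.1.


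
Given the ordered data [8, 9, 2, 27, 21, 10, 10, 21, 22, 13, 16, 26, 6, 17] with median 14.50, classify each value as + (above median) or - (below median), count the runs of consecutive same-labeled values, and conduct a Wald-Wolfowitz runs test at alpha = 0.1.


Step 1: Compute median = 14.50; label A = above, B = below.
Labels in order: BBBAABBAABAABA  (n_A = 7, n_B = 7)
Step 2: Count runs R = 8.
Step 3: Under H0 (random ordering), E[R] = 2*n_A*n_B/(n_A+n_B) + 1 = 2*7*7/14 + 1 = 8.0000.
        Var[R] = 2*n_A*n_B*(2*n_A*n_B - n_A - n_B) / ((n_A+n_B)^2 * (n_A+n_B-1)) = 8232/2548 = 3.2308.
        SD[R] = 1.7974.
Step 4: R = E[R], so z = 0 with no continuity correction.
Step 5: Two-sided p-value via normal approximation = 2*(1 - Phi(|z|)) = 1.000000.
Step 6: alpha = 0.1. fail to reject H0.

R = 8, z = 0.0000, p = 1.000000, fail to reject H0.


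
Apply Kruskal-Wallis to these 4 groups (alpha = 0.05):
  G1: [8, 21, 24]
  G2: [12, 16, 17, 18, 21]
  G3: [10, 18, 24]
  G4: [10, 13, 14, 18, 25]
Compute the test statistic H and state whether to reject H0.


Step 1: Combine all N = 16 observations and assign midranks.
sorted (value, group, rank): (8,G1,1), (10,G3,2.5), (10,G4,2.5), (12,G2,4), (13,G4,5), (14,G4,6), (16,G2,7), (17,G2,8), (18,G2,10), (18,G3,10), (18,G4,10), (21,G1,12.5), (21,G2,12.5), (24,G1,14.5), (24,G3,14.5), (25,G4,16)
Step 2: Sum ranks within each group.
R_1 = 28 (n_1 = 3)
R_2 = 41.5 (n_2 = 5)
R_3 = 27 (n_3 = 3)
R_4 = 39.5 (n_4 = 5)
Step 3: H = 12/(N(N+1)) * sum(R_i^2/n_i) - 3(N+1)
     = 12/(16*17) * (28^2/3 + 41.5^2/5 + 27^2/3 + 39.5^2/5) - 3*17
     = 0.044118 * 1160.83 - 51
     = 0.213235.
Step 4: Ties present; correction factor C = 1 - 42/(16^3 - 16) = 0.989706. Corrected H = 0.213235 / 0.989706 = 0.215453.
Step 5: Under H0, H ~ chi^2(3); p-value = 0.975057.
Step 6: alpha = 0.05. fail to reject H0.

H = 0.2155, df = 3, p = 0.975057, fail to reject H0.


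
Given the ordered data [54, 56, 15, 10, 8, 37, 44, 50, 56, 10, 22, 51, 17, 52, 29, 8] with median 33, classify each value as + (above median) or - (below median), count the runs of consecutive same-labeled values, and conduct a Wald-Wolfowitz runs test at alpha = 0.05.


Step 1: Compute median = 33; label A = above, B = below.
Labels in order: AABBBAAAABBABABB  (n_A = 8, n_B = 8)
Step 2: Count runs R = 8.
Step 3: Under H0 (random ordering), E[R] = 2*n_A*n_B/(n_A+n_B) + 1 = 2*8*8/16 + 1 = 9.0000.
        Var[R] = 2*n_A*n_B*(2*n_A*n_B - n_A - n_B) / ((n_A+n_B)^2 * (n_A+n_B-1)) = 14336/3840 = 3.7333.
        SD[R] = 1.9322.
Step 4: Continuity-corrected z = (R + 0.5 - E[R]) / SD[R] = (8 + 0.5 - 9.0000) / 1.9322 = -0.2588.
Step 5: Two-sided p-value via normal approximation = 2*(1 - Phi(|z|)) = 0.795809.
Step 6: alpha = 0.05. fail to reject H0.

R = 8, z = -0.2588, p = 0.795809, fail to reject H0.


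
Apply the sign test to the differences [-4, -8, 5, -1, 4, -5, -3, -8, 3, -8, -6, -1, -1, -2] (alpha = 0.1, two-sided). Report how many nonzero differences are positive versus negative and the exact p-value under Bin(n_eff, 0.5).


Step 1: Discard zero differences. Original n = 14; n_eff = number of nonzero differences = 14.
Nonzero differences (with sign): -4, -8, +5, -1, +4, -5, -3, -8, +3, -8, -6, -1, -1, -2
Step 2: Count signs: positive = 3, negative = 11.
Step 3: Under H0: P(positive) = 0.5, so the number of positives S ~ Bin(14, 0.5).
Step 4: Two-sided exact p-value = sum of Bin(14,0.5) probabilities at or below the observed probability = 0.057373.
Step 5: alpha = 0.1. reject H0.

n_eff = 14, pos = 3, neg = 11, p = 0.057373, reject H0.


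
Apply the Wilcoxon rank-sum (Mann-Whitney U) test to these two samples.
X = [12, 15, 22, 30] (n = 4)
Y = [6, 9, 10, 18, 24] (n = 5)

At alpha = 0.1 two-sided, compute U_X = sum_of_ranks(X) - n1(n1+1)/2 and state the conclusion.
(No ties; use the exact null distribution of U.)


Step 1: Combine and sort all 9 observations; assign midranks.
sorted (value, group): (6,Y), (9,Y), (10,Y), (12,X), (15,X), (18,Y), (22,X), (24,Y), (30,X)
ranks: 6->1, 9->2, 10->3, 12->4, 15->5, 18->6, 22->7, 24->8, 30->9
Step 2: Rank sum for X: R1 = 4 + 5 + 7 + 9 = 25.
Step 3: U_X = R1 - n1(n1+1)/2 = 25 - 4*5/2 = 25 - 10 = 15.
       U_Y = n1*n2 - U_X = 20 - 15 = 5.
Step 4: No ties, so the exact null distribution of U (based on enumerating the C(9,4) = 126 equally likely rank assignments) gives the two-sided p-value.
Step 5: p-value = 0.285714; compare to alpha = 0.1. fail to reject H0.

U_X = 15, p = 0.285714, fail to reject H0 at alpha = 0.1.


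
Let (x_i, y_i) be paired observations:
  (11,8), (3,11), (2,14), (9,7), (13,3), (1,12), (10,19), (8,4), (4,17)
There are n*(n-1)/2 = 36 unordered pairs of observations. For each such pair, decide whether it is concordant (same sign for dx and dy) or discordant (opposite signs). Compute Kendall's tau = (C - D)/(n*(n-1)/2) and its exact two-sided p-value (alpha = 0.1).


Step 1: Enumerate the 36 unordered pairs (i,j) with i<j and classify each by sign(x_j-x_i) * sign(y_j-y_i).
  (1,2):dx=-8,dy=+3->D; (1,3):dx=-9,dy=+6->D; (1,4):dx=-2,dy=-1->C; (1,5):dx=+2,dy=-5->D
  (1,6):dx=-10,dy=+4->D; (1,7):dx=-1,dy=+11->D; (1,8):dx=-3,dy=-4->C; (1,9):dx=-7,dy=+9->D
  (2,3):dx=-1,dy=+3->D; (2,4):dx=+6,dy=-4->D; (2,5):dx=+10,dy=-8->D; (2,6):dx=-2,dy=+1->D
  (2,7):dx=+7,dy=+8->C; (2,8):dx=+5,dy=-7->D; (2,9):dx=+1,dy=+6->C; (3,4):dx=+7,dy=-7->D
  (3,5):dx=+11,dy=-11->D; (3,6):dx=-1,dy=-2->C; (3,7):dx=+8,dy=+5->C; (3,8):dx=+6,dy=-10->D
  (3,9):dx=+2,dy=+3->C; (4,5):dx=+4,dy=-4->D; (4,6):dx=-8,dy=+5->D; (4,7):dx=+1,dy=+12->C
  (4,8):dx=-1,dy=-3->C; (4,9):dx=-5,dy=+10->D; (5,6):dx=-12,dy=+9->D; (5,7):dx=-3,dy=+16->D
  (5,8):dx=-5,dy=+1->D; (5,9):dx=-9,dy=+14->D; (6,7):dx=+9,dy=+7->C; (6,8):dx=+7,dy=-8->D
  (6,9):dx=+3,dy=+5->C; (7,8):dx=-2,dy=-15->C; (7,9):dx=-6,dy=-2->C; (8,9):dx=-4,dy=+13->D
Step 2: C = 13, D = 23, total pairs = 36.
Step 3: tau = (C - D)/(n(n-1)/2) = (13 - 23)/36 = -0.277778.
Step 4: Exact two-sided p-value (enumerate n! = 362880 permutations of y under H0): p = 0.358488.
Step 5: alpha = 0.1. fail to reject H0.

tau_b = -0.2778 (C=13, D=23), p = 0.358488, fail to reject H0.


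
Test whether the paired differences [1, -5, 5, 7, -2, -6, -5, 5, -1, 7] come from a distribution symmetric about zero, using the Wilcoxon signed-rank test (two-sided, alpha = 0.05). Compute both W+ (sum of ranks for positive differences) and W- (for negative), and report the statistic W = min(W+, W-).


Step 1: Drop any zero differences (none here) and take |d_i|.
|d| = [1, 5, 5, 7, 2, 6, 5, 5, 1, 7]
Step 2: Midrank |d_i| (ties get averaged ranks).
ranks: |1|->1.5, |5|->5.5, |5|->5.5, |7|->9.5, |2|->3, |6|->8, |5|->5.5, |5|->5.5, |1|->1.5, |7|->9.5
Step 3: Attach original signs; sum ranks with positive sign and with negative sign.
W+ = 1.5 + 5.5 + 9.5 + 5.5 + 9.5 = 31.5
W- = 5.5 + 3 + 8 + 5.5 + 1.5 = 23.5
(Check: W+ + W- = 55 should equal n(n+1)/2 = 55.)
Step 4: Test statistic W = min(W+, W-) = 23.5.
Step 5: Ties in |d|, so use the tie-corrected normal approximation.
        E[W] = n(n+1)/4 = 10*11/4 = 27.5.
        Tie groups: |d|=1 (t=2), |d|=5 (t=4), |d|=7 (t=2); sum(t^3 - t) = 72.
        Var[W] = n(n+1)(2n+1)/24 - sum(t^3-t)/48 = 2310/24 - 72/48 = 94.75.
        z = (W - E[W]) / sqrt(Var[W]) = (23.5 - 27.5) / 9.7340 = -0.4109.
        Two-sided p = 2*Phi(z) = 0.681122.
Step 6: alpha = 0.05. fail to reject H0.

W+ = 31.5, W- = 23.5, W = min = 23.5, p = 0.681122, fail to reject H0.
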